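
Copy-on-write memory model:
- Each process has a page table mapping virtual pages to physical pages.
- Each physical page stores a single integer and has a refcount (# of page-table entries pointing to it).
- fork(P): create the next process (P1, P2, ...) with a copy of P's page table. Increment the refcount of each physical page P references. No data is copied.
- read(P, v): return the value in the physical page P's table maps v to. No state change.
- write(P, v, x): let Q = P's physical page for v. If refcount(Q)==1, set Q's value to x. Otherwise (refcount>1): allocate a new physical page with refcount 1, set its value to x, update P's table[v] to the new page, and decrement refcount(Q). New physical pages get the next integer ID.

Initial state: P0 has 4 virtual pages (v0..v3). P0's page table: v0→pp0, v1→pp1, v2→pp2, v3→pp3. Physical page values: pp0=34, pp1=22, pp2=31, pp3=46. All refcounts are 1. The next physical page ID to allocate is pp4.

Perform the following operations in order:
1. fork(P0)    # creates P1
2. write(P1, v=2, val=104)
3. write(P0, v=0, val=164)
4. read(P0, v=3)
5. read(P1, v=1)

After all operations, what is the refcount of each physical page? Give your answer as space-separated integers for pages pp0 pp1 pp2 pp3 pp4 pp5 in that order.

Op 1: fork(P0) -> P1. 4 ppages; refcounts: pp0:2 pp1:2 pp2:2 pp3:2
Op 2: write(P1, v2, 104). refcount(pp2)=2>1 -> COPY to pp4. 5 ppages; refcounts: pp0:2 pp1:2 pp2:1 pp3:2 pp4:1
Op 3: write(P0, v0, 164). refcount(pp0)=2>1 -> COPY to pp5. 6 ppages; refcounts: pp0:1 pp1:2 pp2:1 pp3:2 pp4:1 pp5:1
Op 4: read(P0, v3) -> 46. No state change.
Op 5: read(P1, v1) -> 22. No state change.

Answer: 1 2 1 2 1 1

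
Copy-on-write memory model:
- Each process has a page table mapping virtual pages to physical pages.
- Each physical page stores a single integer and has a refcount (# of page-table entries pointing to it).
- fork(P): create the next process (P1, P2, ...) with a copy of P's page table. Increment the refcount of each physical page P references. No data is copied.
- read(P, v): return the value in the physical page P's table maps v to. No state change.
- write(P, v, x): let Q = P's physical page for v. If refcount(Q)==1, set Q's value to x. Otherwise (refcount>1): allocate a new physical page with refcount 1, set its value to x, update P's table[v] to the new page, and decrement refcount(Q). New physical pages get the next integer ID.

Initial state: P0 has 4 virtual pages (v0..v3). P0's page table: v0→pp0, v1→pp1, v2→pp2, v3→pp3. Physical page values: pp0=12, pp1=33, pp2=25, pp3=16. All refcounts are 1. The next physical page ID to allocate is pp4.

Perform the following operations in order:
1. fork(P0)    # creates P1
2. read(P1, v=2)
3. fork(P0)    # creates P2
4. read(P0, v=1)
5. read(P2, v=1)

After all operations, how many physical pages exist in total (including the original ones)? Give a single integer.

Op 1: fork(P0) -> P1. 4 ppages; refcounts: pp0:2 pp1:2 pp2:2 pp3:2
Op 2: read(P1, v2) -> 25. No state change.
Op 3: fork(P0) -> P2. 4 ppages; refcounts: pp0:3 pp1:3 pp2:3 pp3:3
Op 4: read(P0, v1) -> 33. No state change.
Op 5: read(P2, v1) -> 33. No state change.

Answer: 4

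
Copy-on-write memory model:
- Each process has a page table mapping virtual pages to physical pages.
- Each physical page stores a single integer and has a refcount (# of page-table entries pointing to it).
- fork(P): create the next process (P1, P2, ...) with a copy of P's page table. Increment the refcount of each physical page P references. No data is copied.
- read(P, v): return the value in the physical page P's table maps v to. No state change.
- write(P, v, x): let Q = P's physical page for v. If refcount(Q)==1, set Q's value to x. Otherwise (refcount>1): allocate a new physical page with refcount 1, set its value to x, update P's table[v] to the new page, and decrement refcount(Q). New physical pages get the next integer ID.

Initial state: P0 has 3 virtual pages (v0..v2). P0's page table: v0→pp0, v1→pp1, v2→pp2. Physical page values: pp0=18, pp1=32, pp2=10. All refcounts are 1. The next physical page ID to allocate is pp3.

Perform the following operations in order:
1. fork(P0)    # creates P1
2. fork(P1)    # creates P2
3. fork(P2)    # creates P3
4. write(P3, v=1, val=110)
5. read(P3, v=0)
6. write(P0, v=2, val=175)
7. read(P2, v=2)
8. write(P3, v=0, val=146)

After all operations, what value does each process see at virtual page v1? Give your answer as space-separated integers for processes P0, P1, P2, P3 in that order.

Op 1: fork(P0) -> P1. 3 ppages; refcounts: pp0:2 pp1:2 pp2:2
Op 2: fork(P1) -> P2. 3 ppages; refcounts: pp0:3 pp1:3 pp2:3
Op 3: fork(P2) -> P3. 3 ppages; refcounts: pp0:4 pp1:4 pp2:4
Op 4: write(P3, v1, 110). refcount(pp1)=4>1 -> COPY to pp3. 4 ppages; refcounts: pp0:4 pp1:3 pp2:4 pp3:1
Op 5: read(P3, v0) -> 18. No state change.
Op 6: write(P0, v2, 175). refcount(pp2)=4>1 -> COPY to pp4. 5 ppages; refcounts: pp0:4 pp1:3 pp2:3 pp3:1 pp4:1
Op 7: read(P2, v2) -> 10. No state change.
Op 8: write(P3, v0, 146). refcount(pp0)=4>1 -> COPY to pp5. 6 ppages; refcounts: pp0:3 pp1:3 pp2:3 pp3:1 pp4:1 pp5:1
P0: v1 -> pp1 = 32
P1: v1 -> pp1 = 32
P2: v1 -> pp1 = 32
P3: v1 -> pp3 = 110

Answer: 32 32 32 110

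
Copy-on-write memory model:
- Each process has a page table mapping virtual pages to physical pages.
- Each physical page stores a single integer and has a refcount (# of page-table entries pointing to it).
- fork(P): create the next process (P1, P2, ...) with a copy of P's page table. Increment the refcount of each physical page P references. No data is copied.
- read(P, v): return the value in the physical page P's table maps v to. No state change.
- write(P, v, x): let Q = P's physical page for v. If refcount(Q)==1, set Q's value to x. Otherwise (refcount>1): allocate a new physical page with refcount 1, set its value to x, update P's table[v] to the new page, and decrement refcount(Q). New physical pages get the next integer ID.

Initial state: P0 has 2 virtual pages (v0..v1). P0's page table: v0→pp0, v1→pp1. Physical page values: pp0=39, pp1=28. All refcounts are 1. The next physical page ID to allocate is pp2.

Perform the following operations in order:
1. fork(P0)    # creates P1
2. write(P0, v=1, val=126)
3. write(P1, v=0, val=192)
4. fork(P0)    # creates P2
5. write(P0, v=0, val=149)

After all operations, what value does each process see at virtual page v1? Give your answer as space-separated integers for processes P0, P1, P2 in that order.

Answer: 126 28 126

Derivation:
Op 1: fork(P0) -> P1. 2 ppages; refcounts: pp0:2 pp1:2
Op 2: write(P0, v1, 126). refcount(pp1)=2>1 -> COPY to pp2. 3 ppages; refcounts: pp0:2 pp1:1 pp2:1
Op 3: write(P1, v0, 192). refcount(pp0)=2>1 -> COPY to pp3. 4 ppages; refcounts: pp0:1 pp1:1 pp2:1 pp3:1
Op 4: fork(P0) -> P2. 4 ppages; refcounts: pp0:2 pp1:1 pp2:2 pp3:1
Op 5: write(P0, v0, 149). refcount(pp0)=2>1 -> COPY to pp4. 5 ppages; refcounts: pp0:1 pp1:1 pp2:2 pp3:1 pp4:1
P0: v1 -> pp2 = 126
P1: v1 -> pp1 = 28
P2: v1 -> pp2 = 126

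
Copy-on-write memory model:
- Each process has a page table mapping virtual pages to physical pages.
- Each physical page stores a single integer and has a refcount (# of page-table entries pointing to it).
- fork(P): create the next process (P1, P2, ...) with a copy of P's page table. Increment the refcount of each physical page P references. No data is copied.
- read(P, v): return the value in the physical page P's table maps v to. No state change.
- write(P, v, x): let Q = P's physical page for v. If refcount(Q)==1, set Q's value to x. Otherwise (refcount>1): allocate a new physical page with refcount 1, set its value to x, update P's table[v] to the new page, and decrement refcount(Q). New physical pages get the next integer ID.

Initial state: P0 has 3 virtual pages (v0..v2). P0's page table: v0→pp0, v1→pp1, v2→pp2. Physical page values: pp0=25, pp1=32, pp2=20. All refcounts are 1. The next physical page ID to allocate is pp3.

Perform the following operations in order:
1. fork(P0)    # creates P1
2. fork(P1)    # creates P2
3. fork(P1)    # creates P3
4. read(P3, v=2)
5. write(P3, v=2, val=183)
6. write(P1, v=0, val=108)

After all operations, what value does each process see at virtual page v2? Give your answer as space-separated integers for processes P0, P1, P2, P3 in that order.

Answer: 20 20 20 183

Derivation:
Op 1: fork(P0) -> P1. 3 ppages; refcounts: pp0:2 pp1:2 pp2:2
Op 2: fork(P1) -> P2. 3 ppages; refcounts: pp0:3 pp1:3 pp2:3
Op 3: fork(P1) -> P3. 3 ppages; refcounts: pp0:4 pp1:4 pp2:4
Op 4: read(P3, v2) -> 20. No state change.
Op 5: write(P3, v2, 183). refcount(pp2)=4>1 -> COPY to pp3. 4 ppages; refcounts: pp0:4 pp1:4 pp2:3 pp3:1
Op 6: write(P1, v0, 108). refcount(pp0)=4>1 -> COPY to pp4. 5 ppages; refcounts: pp0:3 pp1:4 pp2:3 pp3:1 pp4:1
P0: v2 -> pp2 = 20
P1: v2 -> pp2 = 20
P2: v2 -> pp2 = 20
P3: v2 -> pp3 = 183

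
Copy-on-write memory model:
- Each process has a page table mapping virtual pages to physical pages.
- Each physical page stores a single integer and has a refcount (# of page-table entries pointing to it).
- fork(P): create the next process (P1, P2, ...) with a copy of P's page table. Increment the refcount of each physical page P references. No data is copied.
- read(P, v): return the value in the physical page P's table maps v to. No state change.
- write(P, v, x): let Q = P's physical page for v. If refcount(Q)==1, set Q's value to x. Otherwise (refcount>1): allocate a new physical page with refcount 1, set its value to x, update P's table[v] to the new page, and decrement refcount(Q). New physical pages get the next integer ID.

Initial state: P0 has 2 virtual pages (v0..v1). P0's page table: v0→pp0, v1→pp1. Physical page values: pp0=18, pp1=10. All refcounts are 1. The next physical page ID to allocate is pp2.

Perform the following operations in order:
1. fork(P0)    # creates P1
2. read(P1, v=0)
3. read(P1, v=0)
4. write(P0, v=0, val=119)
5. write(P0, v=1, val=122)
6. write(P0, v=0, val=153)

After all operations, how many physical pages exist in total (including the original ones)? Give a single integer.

Answer: 4

Derivation:
Op 1: fork(P0) -> P1. 2 ppages; refcounts: pp0:2 pp1:2
Op 2: read(P1, v0) -> 18. No state change.
Op 3: read(P1, v0) -> 18. No state change.
Op 4: write(P0, v0, 119). refcount(pp0)=2>1 -> COPY to pp2. 3 ppages; refcounts: pp0:1 pp1:2 pp2:1
Op 5: write(P0, v1, 122). refcount(pp1)=2>1 -> COPY to pp3. 4 ppages; refcounts: pp0:1 pp1:1 pp2:1 pp3:1
Op 6: write(P0, v0, 153). refcount(pp2)=1 -> write in place. 4 ppages; refcounts: pp0:1 pp1:1 pp2:1 pp3:1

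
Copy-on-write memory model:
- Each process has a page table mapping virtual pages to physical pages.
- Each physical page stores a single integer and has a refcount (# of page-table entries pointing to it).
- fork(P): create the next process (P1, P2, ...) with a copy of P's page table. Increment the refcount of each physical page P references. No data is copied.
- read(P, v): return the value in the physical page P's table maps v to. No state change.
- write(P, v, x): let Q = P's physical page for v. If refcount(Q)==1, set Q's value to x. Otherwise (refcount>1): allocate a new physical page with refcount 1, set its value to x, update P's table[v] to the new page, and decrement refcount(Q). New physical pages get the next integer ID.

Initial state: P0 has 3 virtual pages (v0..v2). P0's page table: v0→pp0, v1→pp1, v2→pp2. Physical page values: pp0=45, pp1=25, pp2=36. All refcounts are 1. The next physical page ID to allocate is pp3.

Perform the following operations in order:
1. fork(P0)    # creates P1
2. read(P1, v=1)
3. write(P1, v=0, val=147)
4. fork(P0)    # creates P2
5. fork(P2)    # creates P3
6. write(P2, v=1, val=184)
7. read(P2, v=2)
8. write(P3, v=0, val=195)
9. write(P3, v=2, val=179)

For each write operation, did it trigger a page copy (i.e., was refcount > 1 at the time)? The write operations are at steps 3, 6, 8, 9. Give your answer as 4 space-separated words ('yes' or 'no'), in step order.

Op 1: fork(P0) -> P1. 3 ppages; refcounts: pp0:2 pp1:2 pp2:2
Op 2: read(P1, v1) -> 25. No state change.
Op 3: write(P1, v0, 147). refcount(pp0)=2>1 -> COPY to pp3. 4 ppages; refcounts: pp0:1 pp1:2 pp2:2 pp3:1
Op 4: fork(P0) -> P2. 4 ppages; refcounts: pp0:2 pp1:3 pp2:3 pp3:1
Op 5: fork(P2) -> P3. 4 ppages; refcounts: pp0:3 pp1:4 pp2:4 pp3:1
Op 6: write(P2, v1, 184). refcount(pp1)=4>1 -> COPY to pp4. 5 ppages; refcounts: pp0:3 pp1:3 pp2:4 pp3:1 pp4:1
Op 7: read(P2, v2) -> 36. No state change.
Op 8: write(P3, v0, 195). refcount(pp0)=3>1 -> COPY to pp5. 6 ppages; refcounts: pp0:2 pp1:3 pp2:4 pp3:1 pp4:1 pp5:1
Op 9: write(P3, v2, 179). refcount(pp2)=4>1 -> COPY to pp6. 7 ppages; refcounts: pp0:2 pp1:3 pp2:3 pp3:1 pp4:1 pp5:1 pp6:1

yes yes yes yes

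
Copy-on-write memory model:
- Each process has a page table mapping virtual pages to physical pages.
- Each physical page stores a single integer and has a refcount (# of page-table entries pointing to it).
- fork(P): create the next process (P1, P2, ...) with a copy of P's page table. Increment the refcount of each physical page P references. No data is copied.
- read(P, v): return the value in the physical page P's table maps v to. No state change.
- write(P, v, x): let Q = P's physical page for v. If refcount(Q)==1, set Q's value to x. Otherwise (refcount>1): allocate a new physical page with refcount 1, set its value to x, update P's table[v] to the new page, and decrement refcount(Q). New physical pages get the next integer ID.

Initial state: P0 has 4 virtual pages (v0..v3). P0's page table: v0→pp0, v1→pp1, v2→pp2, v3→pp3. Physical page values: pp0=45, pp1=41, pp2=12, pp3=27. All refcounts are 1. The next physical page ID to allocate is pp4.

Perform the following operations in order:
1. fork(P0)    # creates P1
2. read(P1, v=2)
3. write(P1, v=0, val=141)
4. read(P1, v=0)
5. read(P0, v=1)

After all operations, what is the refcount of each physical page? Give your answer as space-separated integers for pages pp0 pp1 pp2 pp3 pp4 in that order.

Op 1: fork(P0) -> P1. 4 ppages; refcounts: pp0:2 pp1:2 pp2:2 pp3:2
Op 2: read(P1, v2) -> 12. No state change.
Op 3: write(P1, v0, 141). refcount(pp0)=2>1 -> COPY to pp4. 5 ppages; refcounts: pp0:1 pp1:2 pp2:2 pp3:2 pp4:1
Op 4: read(P1, v0) -> 141. No state change.
Op 5: read(P0, v1) -> 41. No state change.

Answer: 1 2 2 2 1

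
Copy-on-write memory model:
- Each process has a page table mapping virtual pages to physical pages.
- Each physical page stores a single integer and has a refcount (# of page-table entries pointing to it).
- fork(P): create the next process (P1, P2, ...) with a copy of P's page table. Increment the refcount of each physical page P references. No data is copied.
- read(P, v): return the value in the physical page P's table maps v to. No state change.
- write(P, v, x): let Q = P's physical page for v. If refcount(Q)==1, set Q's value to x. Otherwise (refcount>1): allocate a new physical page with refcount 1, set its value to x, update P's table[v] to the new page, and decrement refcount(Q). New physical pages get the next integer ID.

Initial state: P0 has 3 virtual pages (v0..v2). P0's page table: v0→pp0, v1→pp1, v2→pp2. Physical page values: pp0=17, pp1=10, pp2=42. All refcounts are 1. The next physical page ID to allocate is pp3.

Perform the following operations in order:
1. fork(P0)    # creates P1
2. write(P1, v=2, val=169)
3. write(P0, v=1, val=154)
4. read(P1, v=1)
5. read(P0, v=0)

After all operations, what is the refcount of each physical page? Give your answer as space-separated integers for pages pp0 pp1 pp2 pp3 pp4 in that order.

Op 1: fork(P0) -> P1. 3 ppages; refcounts: pp0:2 pp1:2 pp2:2
Op 2: write(P1, v2, 169). refcount(pp2)=2>1 -> COPY to pp3. 4 ppages; refcounts: pp0:2 pp1:2 pp2:1 pp3:1
Op 3: write(P0, v1, 154). refcount(pp1)=2>1 -> COPY to pp4. 5 ppages; refcounts: pp0:2 pp1:1 pp2:1 pp3:1 pp4:1
Op 4: read(P1, v1) -> 10. No state change.
Op 5: read(P0, v0) -> 17. No state change.

Answer: 2 1 1 1 1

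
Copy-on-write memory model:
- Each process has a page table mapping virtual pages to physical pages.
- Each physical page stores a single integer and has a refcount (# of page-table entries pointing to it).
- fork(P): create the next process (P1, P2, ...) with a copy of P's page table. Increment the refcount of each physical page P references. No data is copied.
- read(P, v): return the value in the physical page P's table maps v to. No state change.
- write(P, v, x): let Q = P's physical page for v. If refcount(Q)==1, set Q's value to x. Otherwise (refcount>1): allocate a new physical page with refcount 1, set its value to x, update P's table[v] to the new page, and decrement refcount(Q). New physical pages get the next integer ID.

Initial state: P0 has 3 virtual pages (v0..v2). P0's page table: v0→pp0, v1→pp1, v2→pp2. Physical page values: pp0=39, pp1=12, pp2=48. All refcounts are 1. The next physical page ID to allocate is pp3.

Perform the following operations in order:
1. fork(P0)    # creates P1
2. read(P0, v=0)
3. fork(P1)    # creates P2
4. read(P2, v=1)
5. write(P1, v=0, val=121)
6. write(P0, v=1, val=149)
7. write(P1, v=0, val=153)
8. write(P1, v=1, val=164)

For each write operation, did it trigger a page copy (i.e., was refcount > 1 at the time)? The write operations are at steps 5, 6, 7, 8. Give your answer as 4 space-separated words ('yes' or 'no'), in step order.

Op 1: fork(P0) -> P1. 3 ppages; refcounts: pp0:2 pp1:2 pp2:2
Op 2: read(P0, v0) -> 39. No state change.
Op 3: fork(P1) -> P2. 3 ppages; refcounts: pp0:3 pp1:3 pp2:3
Op 4: read(P2, v1) -> 12. No state change.
Op 5: write(P1, v0, 121). refcount(pp0)=3>1 -> COPY to pp3. 4 ppages; refcounts: pp0:2 pp1:3 pp2:3 pp3:1
Op 6: write(P0, v1, 149). refcount(pp1)=3>1 -> COPY to pp4. 5 ppages; refcounts: pp0:2 pp1:2 pp2:3 pp3:1 pp4:1
Op 7: write(P1, v0, 153). refcount(pp3)=1 -> write in place. 5 ppages; refcounts: pp0:2 pp1:2 pp2:3 pp3:1 pp4:1
Op 8: write(P1, v1, 164). refcount(pp1)=2>1 -> COPY to pp5. 6 ppages; refcounts: pp0:2 pp1:1 pp2:3 pp3:1 pp4:1 pp5:1

yes yes no yes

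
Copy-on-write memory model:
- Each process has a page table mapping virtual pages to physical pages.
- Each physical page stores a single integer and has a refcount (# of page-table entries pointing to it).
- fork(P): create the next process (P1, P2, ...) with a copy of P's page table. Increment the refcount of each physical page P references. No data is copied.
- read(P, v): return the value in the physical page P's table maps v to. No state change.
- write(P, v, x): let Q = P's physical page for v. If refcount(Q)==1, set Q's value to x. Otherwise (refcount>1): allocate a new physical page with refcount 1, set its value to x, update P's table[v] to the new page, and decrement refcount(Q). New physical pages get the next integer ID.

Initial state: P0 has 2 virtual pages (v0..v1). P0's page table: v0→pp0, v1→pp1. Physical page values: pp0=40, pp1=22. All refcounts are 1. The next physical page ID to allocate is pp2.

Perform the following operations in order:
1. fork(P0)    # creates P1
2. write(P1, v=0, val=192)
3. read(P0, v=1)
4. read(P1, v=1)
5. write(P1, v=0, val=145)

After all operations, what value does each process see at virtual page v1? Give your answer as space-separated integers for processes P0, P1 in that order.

Answer: 22 22

Derivation:
Op 1: fork(P0) -> P1. 2 ppages; refcounts: pp0:2 pp1:2
Op 2: write(P1, v0, 192). refcount(pp0)=2>1 -> COPY to pp2. 3 ppages; refcounts: pp0:1 pp1:2 pp2:1
Op 3: read(P0, v1) -> 22. No state change.
Op 4: read(P1, v1) -> 22. No state change.
Op 5: write(P1, v0, 145). refcount(pp2)=1 -> write in place. 3 ppages; refcounts: pp0:1 pp1:2 pp2:1
P0: v1 -> pp1 = 22
P1: v1 -> pp1 = 22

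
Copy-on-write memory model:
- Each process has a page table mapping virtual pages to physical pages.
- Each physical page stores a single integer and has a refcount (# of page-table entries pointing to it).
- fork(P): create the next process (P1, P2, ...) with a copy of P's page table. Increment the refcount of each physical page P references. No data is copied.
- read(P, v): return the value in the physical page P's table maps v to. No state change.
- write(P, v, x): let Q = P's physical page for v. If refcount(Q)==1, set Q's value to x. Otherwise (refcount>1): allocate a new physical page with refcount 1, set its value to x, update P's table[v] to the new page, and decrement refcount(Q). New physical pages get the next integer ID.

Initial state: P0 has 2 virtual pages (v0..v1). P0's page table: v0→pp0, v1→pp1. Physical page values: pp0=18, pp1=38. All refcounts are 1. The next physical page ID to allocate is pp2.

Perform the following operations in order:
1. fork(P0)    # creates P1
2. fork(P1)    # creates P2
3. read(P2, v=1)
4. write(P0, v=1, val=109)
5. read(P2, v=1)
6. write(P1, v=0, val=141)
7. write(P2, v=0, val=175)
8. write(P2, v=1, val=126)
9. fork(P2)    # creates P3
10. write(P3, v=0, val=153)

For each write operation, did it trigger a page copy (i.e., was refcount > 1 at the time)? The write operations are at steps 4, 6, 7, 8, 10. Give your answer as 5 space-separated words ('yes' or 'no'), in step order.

Op 1: fork(P0) -> P1. 2 ppages; refcounts: pp0:2 pp1:2
Op 2: fork(P1) -> P2. 2 ppages; refcounts: pp0:3 pp1:3
Op 3: read(P2, v1) -> 38. No state change.
Op 4: write(P0, v1, 109). refcount(pp1)=3>1 -> COPY to pp2. 3 ppages; refcounts: pp0:3 pp1:2 pp2:1
Op 5: read(P2, v1) -> 38. No state change.
Op 6: write(P1, v0, 141). refcount(pp0)=3>1 -> COPY to pp3. 4 ppages; refcounts: pp0:2 pp1:2 pp2:1 pp3:1
Op 7: write(P2, v0, 175). refcount(pp0)=2>1 -> COPY to pp4. 5 ppages; refcounts: pp0:1 pp1:2 pp2:1 pp3:1 pp4:1
Op 8: write(P2, v1, 126). refcount(pp1)=2>1 -> COPY to pp5. 6 ppages; refcounts: pp0:1 pp1:1 pp2:1 pp3:1 pp4:1 pp5:1
Op 9: fork(P2) -> P3. 6 ppages; refcounts: pp0:1 pp1:1 pp2:1 pp3:1 pp4:2 pp5:2
Op 10: write(P3, v0, 153). refcount(pp4)=2>1 -> COPY to pp6. 7 ppages; refcounts: pp0:1 pp1:1 pp2:1 pp3:1 pp4:1 pp5:2 pp6:1

yes yes yes yes yes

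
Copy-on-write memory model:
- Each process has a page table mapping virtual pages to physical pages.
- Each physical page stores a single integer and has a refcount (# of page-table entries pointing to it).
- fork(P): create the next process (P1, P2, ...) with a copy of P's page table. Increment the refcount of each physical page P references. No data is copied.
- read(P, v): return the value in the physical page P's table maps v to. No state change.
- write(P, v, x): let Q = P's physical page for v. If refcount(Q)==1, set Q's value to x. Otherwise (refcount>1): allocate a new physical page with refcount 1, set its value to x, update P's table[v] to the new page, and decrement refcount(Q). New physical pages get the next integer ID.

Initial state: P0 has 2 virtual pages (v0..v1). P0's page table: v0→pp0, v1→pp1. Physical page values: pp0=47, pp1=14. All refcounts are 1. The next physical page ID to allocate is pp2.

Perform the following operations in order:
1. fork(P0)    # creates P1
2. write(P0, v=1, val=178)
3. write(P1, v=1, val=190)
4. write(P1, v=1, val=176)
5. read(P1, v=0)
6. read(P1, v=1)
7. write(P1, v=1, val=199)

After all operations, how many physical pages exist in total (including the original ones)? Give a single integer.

Op 1: fork(P0) -> P1. 2 ppages; refcounts: pp0:2 pp1:2
Op 2: write(P0, v1, 178). refcount(pp1)=2>1 -> COPY to pp2. 3 ppages; refcounts: pp0:2 pp1:1 pp2:1
Op 3: write(P1, v1, 190). refcount(pp1)=1 -> write in place. 3 ppages; refcounts: pp0:2 pp1:1 pp2:1
Op 4: write(P1, v1, 176). refcount(pp1)=1 -> write in place. 3 ppages; refcounts: pp0:2 pp1:1 pp2:1
Op 5: read(P1, v0) -> 47. No state change.
Op 6: read(P1, v1) -> 176. No state change.
Op 7: write(P1, v1, 199). refcount(pp1)=1 -> write in place. 3 ppages; refcounts: pp0:2 pp1:1 pp2:1

Answer: 3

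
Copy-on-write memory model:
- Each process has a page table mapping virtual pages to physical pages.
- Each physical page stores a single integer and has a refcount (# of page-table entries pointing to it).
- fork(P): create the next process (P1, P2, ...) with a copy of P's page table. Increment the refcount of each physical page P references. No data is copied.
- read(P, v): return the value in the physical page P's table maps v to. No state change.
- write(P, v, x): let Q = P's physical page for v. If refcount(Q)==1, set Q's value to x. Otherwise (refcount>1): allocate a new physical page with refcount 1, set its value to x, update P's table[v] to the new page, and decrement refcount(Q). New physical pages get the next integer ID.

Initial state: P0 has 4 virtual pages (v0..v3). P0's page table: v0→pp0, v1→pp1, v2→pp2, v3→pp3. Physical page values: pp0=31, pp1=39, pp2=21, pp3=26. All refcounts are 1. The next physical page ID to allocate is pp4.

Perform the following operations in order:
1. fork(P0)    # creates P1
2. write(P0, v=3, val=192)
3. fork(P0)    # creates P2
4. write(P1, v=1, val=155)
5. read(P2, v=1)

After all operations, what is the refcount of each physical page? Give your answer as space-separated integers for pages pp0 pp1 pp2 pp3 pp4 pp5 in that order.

Answer: 3 2 3 1 2 1

Derivation:
Op 1: fork(P0) -> P1. 4 ppages; refcounts: pp0:2 pp1:2 pp2:2 pp3:2
Op 2: write(P0, v3, 192). refcount(pp3)=2>1 -> COPY to pp4. 5 ppages; refcounts: pp0:2 pp1:2 pp2:2 pp3:1 pp4:1
Op 3: fork(P0) -> P2. 5 ppages; refcounts: pp0:3 pp1:3 pp2:3 pp3:1 pp4:2
Op 4: write(P1, v1, 155). refcount(pp1)=3>1 -> COPY to pp5. 6 ppages; refcounts: pp0:3 pp1:2 pp2:3 pp3:1 pp4:2 pp5:1
Op 5: read(P2, v1) -> 39. No state change.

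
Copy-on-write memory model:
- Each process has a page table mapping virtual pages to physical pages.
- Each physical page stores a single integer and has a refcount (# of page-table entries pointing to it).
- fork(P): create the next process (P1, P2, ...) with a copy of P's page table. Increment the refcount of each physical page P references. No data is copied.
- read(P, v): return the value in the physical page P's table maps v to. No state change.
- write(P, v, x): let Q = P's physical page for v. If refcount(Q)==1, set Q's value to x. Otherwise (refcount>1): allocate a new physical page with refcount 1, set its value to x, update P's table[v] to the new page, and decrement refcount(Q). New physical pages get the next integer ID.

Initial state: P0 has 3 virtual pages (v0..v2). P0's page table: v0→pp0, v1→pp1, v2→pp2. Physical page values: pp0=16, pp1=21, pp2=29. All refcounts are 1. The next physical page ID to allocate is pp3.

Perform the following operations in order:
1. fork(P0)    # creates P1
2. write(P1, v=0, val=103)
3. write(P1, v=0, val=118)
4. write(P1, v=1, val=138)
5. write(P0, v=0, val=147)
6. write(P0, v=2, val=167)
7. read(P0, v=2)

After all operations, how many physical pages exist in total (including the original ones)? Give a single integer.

Answer: 6

Derivation:
Op 1: fork(P0) -> P1. 3 ppages; refcounts: pp0:2 pp1:2 pp2:2
Op 2: write(P1, v0, 103). refcount(pp0)=2>1 -> COPY to pp3. 4 ppages; refcounts: pp0:1 pp1:2 pp2:2 pp3:1
Op 3: write(P1, v0, 118). refcount(pp3)=1 -> write in place. 4 ppages; refcounts: pp0:1 pp1:2 pp2:2 pp3:1
Op 4: write(P1, v1, 138). refcount(pp1)=2>1 -> COPY to pp4. 5 ppages; refcounts: pp0:1 pp1:1 pp2:2 pp3:1 pp4:1
Op 5: write(P0, v0, 147). refcount(pp0)=1 -> write in place. 5 ppages; refcounts: pp0:1 pp1:1 pp2:2 pp3:1 pp4:1
Op 6: write(P0, v2, 167). refcount(pp2)=2>1 -> COPY to pp5. 6 ppages; refcounts: pp0:1 pp1:1 pp2:1 pp3:1 pp4:1 pp5:1
Op 7: read(P0, v2) -> 167. No state change.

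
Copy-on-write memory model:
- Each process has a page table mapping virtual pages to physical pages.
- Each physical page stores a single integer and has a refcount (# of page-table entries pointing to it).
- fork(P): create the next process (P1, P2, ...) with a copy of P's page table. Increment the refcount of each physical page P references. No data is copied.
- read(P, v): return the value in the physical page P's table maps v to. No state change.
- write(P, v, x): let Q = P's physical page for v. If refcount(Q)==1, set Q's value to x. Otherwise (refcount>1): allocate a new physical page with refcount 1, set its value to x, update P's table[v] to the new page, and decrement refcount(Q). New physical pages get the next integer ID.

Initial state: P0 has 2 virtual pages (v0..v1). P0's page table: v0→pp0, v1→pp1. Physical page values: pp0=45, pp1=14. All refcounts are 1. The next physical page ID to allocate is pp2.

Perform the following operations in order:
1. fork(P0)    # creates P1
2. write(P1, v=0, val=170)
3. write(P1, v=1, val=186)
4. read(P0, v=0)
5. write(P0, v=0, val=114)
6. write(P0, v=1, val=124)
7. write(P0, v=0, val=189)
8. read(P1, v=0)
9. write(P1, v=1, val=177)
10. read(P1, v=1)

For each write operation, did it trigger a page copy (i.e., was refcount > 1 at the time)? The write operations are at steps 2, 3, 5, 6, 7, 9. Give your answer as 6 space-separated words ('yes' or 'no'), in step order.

Op 1: fork(P0) -> P1. 2 ppages; refcounts: pp0:2 pp1:2
Op 2: write(P1, v0, 170). refcount(pp0)=2>1 -> COPY to pp2. 3 ppages; refcounts: pp0:1 pp1:2 pp2:1
Op 3: write(P1, v1, 186). refcount(pp1)=2>1 -> COPY to pp3. 4 ppages; refcounts: pp0:1 pp1:1 pp2:1 pp3:1
Op 4: read(P0, v0) -> 45. No state change.
Op 5: write(P0, v0, 114). refcount(pp0)=1 -> write in place. 4 ppages; refcounts: pp0:1 pp1:1 pp2:1 pp3:1
Op 6: write(P0, v1, 124). refcount(pp1)=1 -> write in place. 4 ppages; refcounts: pp0:1 pp1:1 pp2:1 pp3:1
Op 7: write(P0, v0, 189). refcount(pp0)=1 -> write in place. 4 ppages; refcounts: pp0:1 pp1:1 pp2:1 pp3:1
Op 8: read(P1, v0) -> 170. No state change.
Op 9: write(P1, v1, 177). refcount(pp3)=1 -> write in place. 4 ppages; refcounts: pp0:1 pp1:1 pp2:1 pp3:1
Op 10: read(P1, v1) -> 177. No state change.

yes yes no no no no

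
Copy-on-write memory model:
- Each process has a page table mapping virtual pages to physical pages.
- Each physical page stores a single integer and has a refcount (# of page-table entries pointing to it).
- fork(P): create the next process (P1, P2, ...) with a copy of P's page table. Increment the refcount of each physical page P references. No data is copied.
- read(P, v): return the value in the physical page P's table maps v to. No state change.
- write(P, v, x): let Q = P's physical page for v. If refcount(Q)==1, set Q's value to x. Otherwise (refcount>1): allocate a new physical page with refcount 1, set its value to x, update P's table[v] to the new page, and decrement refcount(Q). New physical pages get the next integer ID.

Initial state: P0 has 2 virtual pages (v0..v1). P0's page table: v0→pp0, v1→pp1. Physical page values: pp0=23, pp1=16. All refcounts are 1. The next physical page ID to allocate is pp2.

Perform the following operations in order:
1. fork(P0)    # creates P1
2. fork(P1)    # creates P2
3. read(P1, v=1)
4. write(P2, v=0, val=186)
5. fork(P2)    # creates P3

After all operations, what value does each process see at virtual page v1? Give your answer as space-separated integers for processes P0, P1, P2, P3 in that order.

Answer: 16 16 16 16

Derivation:
Op 1: fork(P0) -> P1. 2 ppages; refcounts: pp0:2 pp1:2
Op 2: fork(P1) -> P2. 2 ppages; refcounts: pp0:3 pp1:3
Op 3: read(P1, v1) -> 16. No state change.
Op 4: write(P2, v0, 186). refcount(pp0)=3>1 -> COPY to pp2. 3 ppages; refcounts: pp0:2 pp1:3 pp2:1
Op 5: fork(P2) -> P3. 3 ppages; refcounts: pp0:2 pp1:4 pp2:2
P0: v1 -> pp1 = 16
P1: v1 -> pp1 = 16
P2: v1 -> pp1 = 16
P3: v1 -> pp1 = 16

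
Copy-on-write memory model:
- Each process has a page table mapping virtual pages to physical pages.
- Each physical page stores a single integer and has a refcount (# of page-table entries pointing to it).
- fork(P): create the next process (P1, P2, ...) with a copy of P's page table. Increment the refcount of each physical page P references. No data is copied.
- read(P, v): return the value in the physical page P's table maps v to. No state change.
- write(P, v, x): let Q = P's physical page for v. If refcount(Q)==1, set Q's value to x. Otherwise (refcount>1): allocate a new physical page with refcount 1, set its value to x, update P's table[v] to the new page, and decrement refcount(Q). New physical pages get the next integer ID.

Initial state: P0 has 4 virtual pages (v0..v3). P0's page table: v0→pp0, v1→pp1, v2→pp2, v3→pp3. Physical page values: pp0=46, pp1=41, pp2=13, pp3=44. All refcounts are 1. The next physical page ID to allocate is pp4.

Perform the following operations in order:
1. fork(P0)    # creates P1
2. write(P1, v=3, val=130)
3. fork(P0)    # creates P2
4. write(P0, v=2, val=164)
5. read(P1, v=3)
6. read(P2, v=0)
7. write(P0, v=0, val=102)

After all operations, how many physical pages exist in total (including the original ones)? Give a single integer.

Op 1: fork(P0) -> P1. 4 ppages; refcounts: pp0:2 pp1:2 pp2:2 pp3:2
Op 2: write(P1, v3, 130). refcount(pp3)=2>1 -> COPY to pp4. 5 ppages; refcounts: pp0:2 pp1:2 pp2:2 pp3:1 pp4:1
Op 3: fork(P0) -> P2. 5 ppages; refcounts: pp0:3 pp1:3 pp2:3 pp3:2 pp4:1
Op 4: write(P0, v2, 164). refcount(pp2)=3>1 -> COPY to pp5. 6 ppages; refcounts: pp0:3 pp1:3 pp2:2 pp3:2 pp4:1 pp5:1
Op 5: read(P1, v3) -> 130. No state change.
Op 6: read(P2, v0) -> 46. No state change.
Op 7: write(P0, v0, 102). refcount(pp0)=3>1 -> COPY to pp6. 7 ppages; refcounts: pp0:2 pp1:3 pp2:2 pp3:2 pp4:1 pp5:1 pp6:1

Answer: 7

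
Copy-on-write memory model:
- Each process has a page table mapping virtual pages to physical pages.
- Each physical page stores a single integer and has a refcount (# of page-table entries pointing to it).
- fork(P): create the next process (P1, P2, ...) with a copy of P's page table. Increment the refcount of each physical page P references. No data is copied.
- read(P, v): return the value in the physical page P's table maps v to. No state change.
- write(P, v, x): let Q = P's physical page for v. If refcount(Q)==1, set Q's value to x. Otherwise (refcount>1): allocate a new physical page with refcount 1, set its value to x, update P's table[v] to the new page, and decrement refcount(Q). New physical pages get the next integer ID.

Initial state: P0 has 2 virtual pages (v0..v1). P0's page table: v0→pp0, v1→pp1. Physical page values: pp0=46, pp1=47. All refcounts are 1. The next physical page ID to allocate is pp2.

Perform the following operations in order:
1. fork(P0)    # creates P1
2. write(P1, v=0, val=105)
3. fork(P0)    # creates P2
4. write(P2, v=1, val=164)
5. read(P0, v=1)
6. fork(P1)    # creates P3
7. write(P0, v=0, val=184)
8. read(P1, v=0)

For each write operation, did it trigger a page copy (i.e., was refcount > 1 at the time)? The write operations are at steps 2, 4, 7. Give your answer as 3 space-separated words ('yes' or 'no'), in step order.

Op 1: fork(P0) -> P1. 2 ppages; refcounts: pp0:2 pp1:2
Op 2: write(P1, v0, 105). refcount(pp0)=2>1 -> COPY to pp2. 3 ppages; refcounts: pp0:1 pp1:2 pp2:1
Op 3: fork(P0) -> P2. 3 ppages; refcounts: pp0:2 pp1:3 pp2:1
Op 4: write(P2, v1, 164). refcount(pp1)=3>1 -> COPY to pp3. 4 ppages; refcounts: pp0:2 pp1:2 pp2:1 pp3:1
Op 5: read(P0, v1) -> 47. No state change.
Op 6: fork(P1) -> P3. 4 ppages; refcounts: pp0:2 pp1:3 pp2:2 pp3:1
Op 7: write(P0, v0, 184). refcount(pp0)=2>1 -> COPY to pp4. 5 ppages; refcounts: pp0:1 pp1:3 pp2:2 pp3:1 pp4:1
Op 8: read(P1, v0) -> 105. No state change.

yes yes yes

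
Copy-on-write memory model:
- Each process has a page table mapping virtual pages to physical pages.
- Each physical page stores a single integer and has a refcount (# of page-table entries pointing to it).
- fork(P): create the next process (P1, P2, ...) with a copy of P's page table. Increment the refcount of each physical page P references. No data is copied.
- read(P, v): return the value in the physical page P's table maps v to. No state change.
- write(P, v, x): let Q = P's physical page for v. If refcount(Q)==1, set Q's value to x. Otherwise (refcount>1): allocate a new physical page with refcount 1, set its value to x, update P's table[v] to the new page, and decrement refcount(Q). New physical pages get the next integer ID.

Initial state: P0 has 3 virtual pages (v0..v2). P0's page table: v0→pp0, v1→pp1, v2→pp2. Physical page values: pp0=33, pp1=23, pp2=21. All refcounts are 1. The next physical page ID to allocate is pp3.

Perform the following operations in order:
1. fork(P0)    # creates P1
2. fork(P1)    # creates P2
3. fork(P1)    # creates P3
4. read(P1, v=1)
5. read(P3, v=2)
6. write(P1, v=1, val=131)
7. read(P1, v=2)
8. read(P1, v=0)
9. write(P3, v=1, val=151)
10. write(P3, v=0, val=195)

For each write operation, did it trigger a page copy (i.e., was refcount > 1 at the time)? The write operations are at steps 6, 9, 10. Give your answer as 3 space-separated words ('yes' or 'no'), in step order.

Op 1: fork(P0) -> P1. 3 ppages; refcounts: pp0:2 pp1:2 pp2:2
Op 2: fork(P1) -> P2. 3 ppages; refcounts: pp0:3 pp1:3 pp2:3
Op 3: fork(P1) -> P3. 3 ppages; refcounts: pp0:4 pp1:4 pp2:4
Op 4: read(P1, v1) -> 23. No state change.
Op 5: read(P3, v2) -> 21. No state change.
Op 6: write(P1, v1, 131). refcount(pp1)=4>1 -> COPY to pp3. 4 ppages; refcounts: pp0:4 pp1:3 pp2:4 pp3:1
Op 7: read(P1, v2) -> 21. No state change.
Op 8: read(P1, v0) -> 33. No state change.
Op 9: write(P3, v1, 151). refcount(pp1)=3>1 -> COPY to pp4. 5 ppages; refcounts: pp0:4 pp1:2 pp2:4 pp3:1 pp4:1
Op 10: write(P3, v0, 195). refcount(pp0)=4>1 -> COPY to pp5. 6 ppages; refcounts: pp0:3 pp1:2 pp2:4 pp3:1 pp4:1 pp5:1

yes yes yes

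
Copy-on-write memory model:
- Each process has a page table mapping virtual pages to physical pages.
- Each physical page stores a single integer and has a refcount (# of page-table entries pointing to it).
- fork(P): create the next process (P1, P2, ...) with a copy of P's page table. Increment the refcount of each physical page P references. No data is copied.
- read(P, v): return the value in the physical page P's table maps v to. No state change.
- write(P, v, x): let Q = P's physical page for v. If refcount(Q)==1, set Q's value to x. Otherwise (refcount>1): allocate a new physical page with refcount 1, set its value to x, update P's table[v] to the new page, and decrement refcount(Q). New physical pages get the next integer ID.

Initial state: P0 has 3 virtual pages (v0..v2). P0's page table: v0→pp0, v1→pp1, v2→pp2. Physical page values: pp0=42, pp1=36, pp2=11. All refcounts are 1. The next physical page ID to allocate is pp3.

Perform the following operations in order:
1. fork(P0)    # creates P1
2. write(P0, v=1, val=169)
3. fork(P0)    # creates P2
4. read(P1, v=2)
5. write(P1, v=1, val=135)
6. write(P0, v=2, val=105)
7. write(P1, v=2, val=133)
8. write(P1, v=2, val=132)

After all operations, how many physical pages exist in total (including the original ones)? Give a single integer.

Op 1: fork(P0) -> P1. 3 ppages; refcounts: pp0:2 pp1:2 pp2:2
Op 2: write(P0, v1, 169). refcount(pp1)=2>1 -> COPY to pp3. 4 ppages; refcounts: pp0:2 pp1:1 pp2:2 pp3:1
Op 3: fork(P0) -> P2. 4 ppages; refcounts: pp0:3 pp1:1 pp2:3 pp3:2
Op 4: read(P1, v2) -> 11. No state change.
Op 5: write(P1, v1, 135). refcount(pp1)=1 -> write in place. 4 ppages; refcounts: pp0:3 pp1:1 pp2:3 pp3:2
Op 6: write(P0, v2, 105). refcount(pp2)=3>1 -> COPY to pp4. 5 ppages; refcounts: pp0:3 pp1:1 pp2:2 pp3:2 pp4:1
Op 7: write(P1, v2, 133). refcount(pp2)=2>1 -> COPY to pp5. 6 ppages; refcounts: pp0:3 pp1:1 pp2:1 pp3:2 pp4:1 pp5:1
Op 8: write(P1, v2, 132). refcount(pp5)=1 -> write in place. 6 ppages; refcounts: pp0:3 pp1:1 pp2:1 pp3:2 pp4:1 pp5:1

Answer: 6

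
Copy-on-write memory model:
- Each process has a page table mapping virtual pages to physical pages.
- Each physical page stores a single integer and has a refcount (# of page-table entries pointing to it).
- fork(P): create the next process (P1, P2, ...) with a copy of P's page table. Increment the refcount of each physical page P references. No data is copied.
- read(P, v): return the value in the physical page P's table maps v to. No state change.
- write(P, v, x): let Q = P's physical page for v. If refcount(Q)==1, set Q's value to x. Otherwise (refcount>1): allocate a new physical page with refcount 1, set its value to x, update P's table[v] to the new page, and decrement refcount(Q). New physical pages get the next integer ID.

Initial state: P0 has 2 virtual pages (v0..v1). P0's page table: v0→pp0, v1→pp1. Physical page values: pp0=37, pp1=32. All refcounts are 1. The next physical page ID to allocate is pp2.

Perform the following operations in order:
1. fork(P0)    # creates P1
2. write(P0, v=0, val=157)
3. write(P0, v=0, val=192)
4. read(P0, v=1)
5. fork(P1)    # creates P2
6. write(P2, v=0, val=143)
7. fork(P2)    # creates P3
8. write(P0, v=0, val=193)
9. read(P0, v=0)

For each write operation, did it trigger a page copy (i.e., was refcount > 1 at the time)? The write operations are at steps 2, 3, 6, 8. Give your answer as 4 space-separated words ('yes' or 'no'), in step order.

Op 1: fork(P0) -> P1. 2 ppages; refcounts: pp0:2 pp1:2
Op 2: write(P0, v0, 157). refcount(pp0)=2>1 -> COPY to pp2. 3 ppages; refcounts: pp0:1 pp1:2 pp2:1
Op 3: write(P0, v0, 192). refcount(pp2)=1 -> write in place. 3 ppages; refcounts: pp0:1 pp1:2 pp2:1
Op 4: read(P0, v1) -> 32. No state change.
Op 5: fork(P1) -> P2. 3 ppages; refcounts: pp0:2 pp1:3 pp2:1
Op 6: write(P2, v0, 143). refcount(pp0)=2>1 -> COPY to pp3. 4 ppages; refcounts: pp0:1 pp1:3 pp2:1 pp3:1
Op 7: fork(P2) -> P3. 4 ppages; refcounts: pp0:1 pp1:4 pp2:1 pp3:2
Op 8: write(P0, v0, 193). refcount(pp2)=1 -> write in place. 4 ppages; refcounts: pp0:1 pp1:4 pp2:1 pp3:2
Op 9: read(P0, v0) -> 193. No state change.

yes no yes no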